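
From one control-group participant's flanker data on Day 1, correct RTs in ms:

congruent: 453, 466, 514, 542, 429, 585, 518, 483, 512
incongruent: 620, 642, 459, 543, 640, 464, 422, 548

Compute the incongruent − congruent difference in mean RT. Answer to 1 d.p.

42.0 ms

M(congruent) = 4502/9 = 500.222
M(incongruent) = 4338/8 = 542.250
Difference = 542.250 − 500.222 = 42.028 ms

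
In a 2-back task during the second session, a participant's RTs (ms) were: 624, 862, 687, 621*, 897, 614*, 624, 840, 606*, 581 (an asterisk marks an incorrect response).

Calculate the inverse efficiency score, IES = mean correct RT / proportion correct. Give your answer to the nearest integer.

Correct trials (n=7): 624, 862, 687, 897, 624, 840, 581
Mean correct RT = 5115/7 = 730.7143 ms
Proportion correct = 7/10
IES = 730.7143 / (7/10) = 1043.878 ms

1044 ms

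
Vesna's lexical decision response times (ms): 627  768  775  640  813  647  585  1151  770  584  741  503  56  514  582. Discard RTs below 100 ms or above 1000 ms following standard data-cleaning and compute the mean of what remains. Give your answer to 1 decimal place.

657.6 ms

Excluded: 56, 1151
Retained (n=13): Σ = 8549
Mean = 8549/13 = 657.6154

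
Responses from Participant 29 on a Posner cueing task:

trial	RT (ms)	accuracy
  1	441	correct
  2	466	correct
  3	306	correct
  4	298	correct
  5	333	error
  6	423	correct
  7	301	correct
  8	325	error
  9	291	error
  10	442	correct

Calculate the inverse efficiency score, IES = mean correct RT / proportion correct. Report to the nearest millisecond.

Correct trials (n=7): 441, 466, 306, 298, 423, 301, 442
Mean correct RT = 2677/7 = 382.4286 ms
Proportion correct = 7/10
IES = 382.4286 / (7/10) = 546.327 ms

546 ms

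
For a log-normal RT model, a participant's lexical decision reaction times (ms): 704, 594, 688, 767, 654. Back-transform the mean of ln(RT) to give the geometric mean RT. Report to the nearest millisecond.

ln(RT): 6.5568, 6.3869, 6.5338, 6.6425, 6.4831
Mean ln(RT) = 32.6030/5 = 6.52061
Geometric mean = exp(6.52061) = 678.99 ms

679 ms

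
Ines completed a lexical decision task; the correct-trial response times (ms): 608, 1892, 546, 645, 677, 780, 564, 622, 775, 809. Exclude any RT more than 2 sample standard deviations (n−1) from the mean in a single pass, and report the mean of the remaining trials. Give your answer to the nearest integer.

670 ms

n = 10, ΣRT = 7918, M = 791.800
Σ(x−M)² = 1420811.60; s = √(1420811.60/9) = 397.326
Cutoffs: 791.800 ± 2·397.326 → [-2.9, 1586.5]
Outside: 1892 → excluded.
Retained (n=9): Σ = 6026, mean = 6026/9 = 669.556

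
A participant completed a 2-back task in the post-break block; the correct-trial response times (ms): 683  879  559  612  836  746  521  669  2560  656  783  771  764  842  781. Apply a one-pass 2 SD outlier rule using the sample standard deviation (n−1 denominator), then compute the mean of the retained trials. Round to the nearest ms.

722 ms

n = 15, ΣRT = 12662, M = 844.133
Σ(x−M)² = 3306239.73; s = √(3306239.73/14) = 485.963
Cutoffs: 844.133 ± 2·485.963 → [-127.8, 1816.1]
Outside: 2560 → excluded.
Retained (n=14): Σ = 10102, mean = 10102/14 = 721.571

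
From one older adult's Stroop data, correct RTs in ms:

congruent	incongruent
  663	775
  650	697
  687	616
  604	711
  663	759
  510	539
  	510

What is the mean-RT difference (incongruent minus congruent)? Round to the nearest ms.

29 ms

M(congruent) = 3777/6 = 629.500
M(incongruent) = 4607/7 = 658.143
Difference = 658.143 − 629.500 = 28.643 ms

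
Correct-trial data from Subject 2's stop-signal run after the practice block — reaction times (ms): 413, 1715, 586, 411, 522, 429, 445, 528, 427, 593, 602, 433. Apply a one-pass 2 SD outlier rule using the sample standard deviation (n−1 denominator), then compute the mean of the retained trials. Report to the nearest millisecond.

n = 12, ΣRT = 7104, M = 592.000
Σ(x−M)² = 1435748.00; s = √(1435748.00/11) = 361.279
Cutoffs: 592.000 ± 2·361.279 → [-130.6, 1314.6]
Outside: 1715 → excluded.
Retained (n=11): Σ = 5389, mean = 5389/11 = 489.909

490 ms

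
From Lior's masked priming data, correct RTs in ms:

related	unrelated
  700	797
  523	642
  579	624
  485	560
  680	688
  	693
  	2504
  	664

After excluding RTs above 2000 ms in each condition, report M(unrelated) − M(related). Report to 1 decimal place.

unrelated: exclude 2504
M(related) = 2967/5 = 593.400
M(unrelated) = 4668/7 = 666.857
Difference = 666.857 − 593.400 = 73.457 ms

73.5 ms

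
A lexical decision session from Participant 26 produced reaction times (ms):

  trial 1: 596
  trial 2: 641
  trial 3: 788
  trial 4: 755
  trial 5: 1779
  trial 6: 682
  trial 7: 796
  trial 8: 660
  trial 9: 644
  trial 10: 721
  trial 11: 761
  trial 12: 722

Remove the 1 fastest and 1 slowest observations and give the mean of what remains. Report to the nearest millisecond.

Sorted: 596, 641, 644, 660, 682, 721, 722, 755, 761, 788, 796, 1779
Drop lowest 1 (596) and highest 1 (1779)
Remaining (n=10): Σ = 7170, mean = 7170/10 = 717.000

717 ms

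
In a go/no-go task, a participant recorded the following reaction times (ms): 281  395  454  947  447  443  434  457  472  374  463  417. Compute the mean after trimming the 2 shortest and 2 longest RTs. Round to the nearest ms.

Sorted: 281, 374, 395, 417, 434, 443, 447, 454, 457, 463, 472, 947
Drop lowest 2 (281, 374) and highest 2 (472, 947)
Remaining (n=8): Σ = 3510, mean = 3510/8 = 438.750

439 ms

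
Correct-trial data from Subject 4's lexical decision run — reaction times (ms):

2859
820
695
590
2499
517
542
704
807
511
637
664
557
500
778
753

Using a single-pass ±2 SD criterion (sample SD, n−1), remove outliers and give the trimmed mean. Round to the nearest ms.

n = 16, ΣRT = 14433, M = 902.062
Σ(x−M)² = 7451184.94; s = √(7451184.94/15) = 704.802
Cutoffs: 902.062 ± 2·704.802 → [-507.5, 2311.7]
Outside: 2499, 2859 → excluded.
Retained (n=14): Σ = 9075, mean = 9075/14 = 648.214

648 ms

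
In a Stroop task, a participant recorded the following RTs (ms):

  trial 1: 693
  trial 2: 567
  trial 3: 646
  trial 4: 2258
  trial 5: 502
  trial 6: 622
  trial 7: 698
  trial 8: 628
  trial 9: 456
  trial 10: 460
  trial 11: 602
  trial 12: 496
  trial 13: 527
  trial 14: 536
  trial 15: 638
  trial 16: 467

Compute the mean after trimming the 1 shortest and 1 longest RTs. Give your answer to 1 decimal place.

577.3 ms

Sorted: 456, 460, 467, 496, 502, 527, 536, 567, 602, 622, 628, 638, 646, 693, 698, 2258
Drop lowest 1 (456) and highest 1 (2258)
Remaining (n=14): Σ = 8082, mean = 8082/14 = 577.286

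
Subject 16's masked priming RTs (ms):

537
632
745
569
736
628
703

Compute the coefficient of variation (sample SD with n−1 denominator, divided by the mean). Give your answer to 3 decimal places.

0.125

n = 7, Σ = 4550, M = 650.0000
Σ(x−M)² = 39368.000; s = √(39368.000/6) = 81.0021
CV = 81.0021 / 650.0000 = 0.12462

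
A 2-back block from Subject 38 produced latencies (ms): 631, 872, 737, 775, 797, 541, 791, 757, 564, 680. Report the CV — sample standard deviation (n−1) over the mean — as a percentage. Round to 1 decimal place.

n = 10, Σ = 7145, M = 714.5000
Σ(x−M)² = 104352.500; s = √(104352.500/9) = 107.6788
CV = 107.6788 / 714.5000 = 0.15071 = 15.071%

15.1%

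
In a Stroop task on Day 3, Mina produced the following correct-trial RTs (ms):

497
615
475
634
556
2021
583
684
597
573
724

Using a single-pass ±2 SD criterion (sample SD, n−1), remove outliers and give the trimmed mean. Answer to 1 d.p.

n = 11, ΣRT = 7959, M = 723.545
Σ(x−M)² = 1904352.73; s = √(1904352.73/10) = 436.389
Cutoffs: 723.545 ± 2·436.389 → [-149.2, 1596.3]
Outside: 2021 → excluded.
Retained (n=10): Σ = 5938, mean = 5938/10 = 593.800

593.8 ms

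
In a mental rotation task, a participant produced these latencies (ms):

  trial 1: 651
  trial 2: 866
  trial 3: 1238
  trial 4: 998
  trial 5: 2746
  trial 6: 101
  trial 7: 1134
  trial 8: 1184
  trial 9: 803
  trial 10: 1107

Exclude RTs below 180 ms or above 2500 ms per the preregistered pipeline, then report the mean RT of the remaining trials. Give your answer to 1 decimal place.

Excluded: 101, 2746
Retained (n=8): Σ = 7981
Mean = 7981/8 = 997.6250

997.6 ms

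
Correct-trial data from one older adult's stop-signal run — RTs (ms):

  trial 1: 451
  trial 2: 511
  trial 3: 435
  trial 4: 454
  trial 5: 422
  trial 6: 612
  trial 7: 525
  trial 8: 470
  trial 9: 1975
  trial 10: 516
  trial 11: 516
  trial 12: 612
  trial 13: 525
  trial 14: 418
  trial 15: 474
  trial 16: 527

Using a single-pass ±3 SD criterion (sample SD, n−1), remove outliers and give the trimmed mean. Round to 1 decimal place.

n = 16, ΣRT = 9443, M = 590.188
Σ(x−M)² = 2096310.44; s = √(2096310.44/15) = 373.837
Cutoffs: 590.188 ± 3·373.837 → [-531.3, 1711.7]
Outside: 1975 → excluded.
Retained (n=15): Σ = 7468, mean = 7468/15 = 497.867

497.9 ms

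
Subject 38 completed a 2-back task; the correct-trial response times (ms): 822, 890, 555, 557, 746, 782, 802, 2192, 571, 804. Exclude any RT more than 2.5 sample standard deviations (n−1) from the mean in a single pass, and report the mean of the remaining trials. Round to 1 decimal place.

n = 10, ΣRT = 8721, M = 872.100
Σ(x−M)² = 2069038.90; s = √(2069038.90/9) = 479.472
Cutoffs: 872.100 ± 2.5·479.472 → [-326.6, 2070.8]
Outside: 2192 → excluded.
Retained (n=9): Σ = 6529, mean = 6529/9 = 725.444

725.4 ms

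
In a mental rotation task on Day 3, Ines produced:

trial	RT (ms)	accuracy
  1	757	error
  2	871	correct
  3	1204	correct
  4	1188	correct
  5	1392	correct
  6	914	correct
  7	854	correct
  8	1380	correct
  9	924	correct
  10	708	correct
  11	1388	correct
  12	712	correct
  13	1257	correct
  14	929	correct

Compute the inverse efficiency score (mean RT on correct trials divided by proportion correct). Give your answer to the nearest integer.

Correct trials (n=13): 871, 1204, 1188, 1392, 914, 854, 1380, 924, 708, 1388, 712, 1257, 929
Mean correct RT = 13721/13 = 1055.4615 ms
Proportion correct = 13/14
IES = 1055.4615 / (13/14) = 1136.651 ms

1137 ms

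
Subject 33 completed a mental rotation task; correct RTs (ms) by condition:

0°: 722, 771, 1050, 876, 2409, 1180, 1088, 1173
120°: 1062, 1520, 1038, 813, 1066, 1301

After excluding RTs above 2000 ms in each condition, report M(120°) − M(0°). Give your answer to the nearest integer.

153 ms

0°: exclude 2409
M(0°) = 6860/7 = 980.000
M(120°) = 6800/6 = 1133.333
Difference = 1133.333 − 980.000 = 153.333 ms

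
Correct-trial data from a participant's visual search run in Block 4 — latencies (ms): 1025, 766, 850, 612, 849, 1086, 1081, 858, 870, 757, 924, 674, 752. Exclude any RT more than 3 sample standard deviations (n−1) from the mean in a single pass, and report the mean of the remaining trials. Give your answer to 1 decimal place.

n = 13, ΣRT = 11104, M = 854.154
Σ(x−M)² = 258327.69; s = √(258327.69/12) = 146.722
Cutoffs: 854.154 ± 3·146.722 → [414.0, 1294.3]
No RTs fall outside the cutoffs; all 13 retained. Mean = 11104/13 = 854.154

854.2 ms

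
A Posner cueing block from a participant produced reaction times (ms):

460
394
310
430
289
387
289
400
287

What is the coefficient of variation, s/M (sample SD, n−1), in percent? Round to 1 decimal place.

18.7%

n = 9, Σ = 3246, M = 360.6667
Σ(x−M)² = 36292.000; s = √(36292.000/8) = 67.3535
CV = 67.3535 / 360.6667 = 0.18675 = 18.675%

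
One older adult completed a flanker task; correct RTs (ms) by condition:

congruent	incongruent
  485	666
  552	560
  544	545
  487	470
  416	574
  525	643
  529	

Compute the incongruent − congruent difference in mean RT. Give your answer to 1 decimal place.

70.9 ms

M(congruent) = 3538/7 = 505.429
M(incongruent) = 3458/6 = 576.333
Difference = 576.333 − 505.429 = 70.905 ms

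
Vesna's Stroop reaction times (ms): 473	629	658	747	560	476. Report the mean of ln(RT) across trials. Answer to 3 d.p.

ln(RT): 6.1591, 6.4441, 6.4892, 6.6161, 6.3279, 6.1654
Σ ln(RT) = 38.2019
Mean = 38.2019/6 = 6.36698

6.367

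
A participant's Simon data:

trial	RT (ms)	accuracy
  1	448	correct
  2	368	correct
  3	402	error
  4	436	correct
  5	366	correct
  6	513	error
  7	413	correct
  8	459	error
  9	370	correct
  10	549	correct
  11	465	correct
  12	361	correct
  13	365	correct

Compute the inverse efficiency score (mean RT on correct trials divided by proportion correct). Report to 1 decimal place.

Correct trials (n=10): 448, 368, 436, 366, 413, 370, 549, 465, 361, 365
Mean correct RT = 4141/10 = 414.1000 ms
Proportion correct = 10/13
IES = 414.1000 / (10/13) = 538.330 ms

538.3 ms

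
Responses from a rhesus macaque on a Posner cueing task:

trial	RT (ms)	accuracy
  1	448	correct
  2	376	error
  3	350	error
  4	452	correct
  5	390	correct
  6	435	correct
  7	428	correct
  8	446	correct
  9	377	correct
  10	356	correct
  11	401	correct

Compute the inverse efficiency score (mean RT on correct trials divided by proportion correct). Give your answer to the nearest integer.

507 ms

Correct trials (n=9): 448, 452, 390, 435, 428, 446, 377, 356, 401
Mean correct RT = 3733/9 = 414.7778 ms
Proportion correct = 9/11
IES = 414.7778 / (9/11) = 506.951 ms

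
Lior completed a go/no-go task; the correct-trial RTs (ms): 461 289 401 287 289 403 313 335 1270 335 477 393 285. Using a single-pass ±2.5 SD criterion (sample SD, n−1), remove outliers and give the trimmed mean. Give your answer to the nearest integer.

356 ms

n = 13, ΣRT = 5538, M = 426.000
Σ(x−M)² = 824476.00; s = √(824476.00/12) = 262.119
Cutoffs: 426.000 ± 2.5·262.119 → [-229.3, 1081.3]
Outside: 1270 → excluded.
Retained (n=12): Σ = 4268, mean = 4268/12 = 355.667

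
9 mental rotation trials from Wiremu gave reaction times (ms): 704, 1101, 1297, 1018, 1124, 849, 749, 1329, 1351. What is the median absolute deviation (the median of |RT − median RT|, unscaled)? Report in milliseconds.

228 ms

Sorted: 704, 749, 849, 1018, 1101, 1124, 1297, 1329, 1351 → median = 1101
|x − 1101|: 397, 0, 196, 83, 23, 252, 352, 228, 250
Sorted deviations: 0, 23, 83, 196, 228, 250, 252, 352, 397 → MAD = 228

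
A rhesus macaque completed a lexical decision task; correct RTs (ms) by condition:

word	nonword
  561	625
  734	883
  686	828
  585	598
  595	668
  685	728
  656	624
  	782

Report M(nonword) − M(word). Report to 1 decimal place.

73.9 ms

M(word) = 4502/7 = 643.143
M(nonword) = 5736/8 = 717.000
Difference = 717.000 − 643.143 = 73.857 ms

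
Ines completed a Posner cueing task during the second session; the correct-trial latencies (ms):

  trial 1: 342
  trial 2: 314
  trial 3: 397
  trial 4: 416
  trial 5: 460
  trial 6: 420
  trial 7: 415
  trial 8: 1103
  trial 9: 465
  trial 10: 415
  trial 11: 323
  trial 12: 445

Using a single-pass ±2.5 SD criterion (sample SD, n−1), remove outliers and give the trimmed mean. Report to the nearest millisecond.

n = 12, ΣRT = 5515, M = 459.583
Σ(x−M)² = 479260.92; s = √(479260.92/11) = 208.732
Cutoffs: 459.583 ± 2.5·208.732 → [-62.2, 981.4]
Outside: 1103 → excluded.
Retained (n=11): Σ = 4412, mean = 4412/11 = 401.091

401 ms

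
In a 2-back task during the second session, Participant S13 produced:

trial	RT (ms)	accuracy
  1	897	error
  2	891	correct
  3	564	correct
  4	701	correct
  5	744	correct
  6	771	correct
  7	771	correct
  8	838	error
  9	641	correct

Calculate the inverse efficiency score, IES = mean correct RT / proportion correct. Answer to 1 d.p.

933.6 ms

Correct trials (n=7): 891, 564, 701, 744, 771, 771, 641
Mean correct RT = 5083/7 = 726.1429 ms
Proportion correct = 7/9
IES = 726.1429 / (7/9) = 933.612 ms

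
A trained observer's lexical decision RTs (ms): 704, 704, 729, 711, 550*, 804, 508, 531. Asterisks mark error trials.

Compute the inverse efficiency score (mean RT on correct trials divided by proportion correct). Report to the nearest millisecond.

Correct trials (n=7): 704, 704, 729, 711, 804, 508, 531
Mean correct RT = 4691/7 = 670.1429 ms
Proportion correct = 7/8
IES = 670.1429 / (7/8) = 765.878 ms

766 ms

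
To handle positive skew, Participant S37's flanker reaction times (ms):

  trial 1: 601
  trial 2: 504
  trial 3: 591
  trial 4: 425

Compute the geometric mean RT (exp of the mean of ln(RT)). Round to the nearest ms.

525 ms

ln(RT): 6.3986, 6.2226, 6.3818, 6.0521
Mean ln(RT) = 25.0551/4 = 6.26377
Geometric mean = exp(6.26377) = 525.19 ms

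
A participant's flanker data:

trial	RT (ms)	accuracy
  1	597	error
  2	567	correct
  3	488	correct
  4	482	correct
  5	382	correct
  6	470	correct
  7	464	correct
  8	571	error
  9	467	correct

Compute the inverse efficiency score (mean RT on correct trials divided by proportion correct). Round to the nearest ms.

610 ms

Correct trials (n=7): 567, 488, 482, 382, 470, 464, 467
Mean correct RT = 3320/7 = 474.2857 ms
Proportion correct = 7/9
IES = 474.2857 / (7/9) = 609.796 ms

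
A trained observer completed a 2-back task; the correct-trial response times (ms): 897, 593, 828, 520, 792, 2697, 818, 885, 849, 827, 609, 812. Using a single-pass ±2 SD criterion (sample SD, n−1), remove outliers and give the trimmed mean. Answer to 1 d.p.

766.4 ms

n = 12, ΣRT = 11127, M = 927.250
Σ(x−M)² = 3583108.25; s = √(3583108.25/11) = 570.734
Cutoffs: 927.250 ± 2·570.734 → [-214.2, 2068.7]
Outside: 2697 → excluded.
Retained (n=11): Σ = 8430, mean = 8430/11 = 766.364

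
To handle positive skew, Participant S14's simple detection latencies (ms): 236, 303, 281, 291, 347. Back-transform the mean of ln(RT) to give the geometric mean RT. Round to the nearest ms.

289 ms

ln(RT): 5.4638, 5.7137, 5.6384, 5.6733, 5.8493
Mean ln(RT) = 28.3386/5 = 5.66771
Geometric mean = exp(5.66771) = 289.37 ms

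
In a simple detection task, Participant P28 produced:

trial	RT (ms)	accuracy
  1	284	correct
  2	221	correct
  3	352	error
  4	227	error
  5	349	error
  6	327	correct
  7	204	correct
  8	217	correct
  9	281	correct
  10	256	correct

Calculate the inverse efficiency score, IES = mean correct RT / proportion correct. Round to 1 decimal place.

Correct trials (n=7): 284, 221, 327, 204, 217, 281, 256
Mean correct RT = 1790/7 = 255.7143 ms
Proportion correct = 7/10
IES = 255.7143 / (7/10) = 365.306 ms

365.3 ms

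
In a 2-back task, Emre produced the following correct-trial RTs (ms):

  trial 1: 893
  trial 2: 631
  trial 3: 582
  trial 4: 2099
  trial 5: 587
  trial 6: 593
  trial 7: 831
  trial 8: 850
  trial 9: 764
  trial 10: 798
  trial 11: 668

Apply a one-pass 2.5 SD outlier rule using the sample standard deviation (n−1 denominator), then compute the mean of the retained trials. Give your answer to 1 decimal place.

719.7 ms

n = 11, ΣRT = 9296, M = 845.091
Σ(x−M)² = 1860172.91; s = √(1860172.91/10) = 431.297
Cutoffs: 845.091 ± 2.5·431.297 → [-233.2, 1923.3]
Outside: 2099 → excluded.
Retained (n=10): Σ = 7197, mean = 7197/10 = 719.700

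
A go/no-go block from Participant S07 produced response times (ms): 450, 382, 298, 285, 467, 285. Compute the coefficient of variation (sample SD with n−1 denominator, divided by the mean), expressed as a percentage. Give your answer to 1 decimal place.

n = 6, Σ = 2167, M = 361.1667
Σ(x−M)² = 35118.833; s = √(35118.833/5) = 83.8079
CV = 83.8079 / 361.1667 = 0.23205 = 23.205%

23.2%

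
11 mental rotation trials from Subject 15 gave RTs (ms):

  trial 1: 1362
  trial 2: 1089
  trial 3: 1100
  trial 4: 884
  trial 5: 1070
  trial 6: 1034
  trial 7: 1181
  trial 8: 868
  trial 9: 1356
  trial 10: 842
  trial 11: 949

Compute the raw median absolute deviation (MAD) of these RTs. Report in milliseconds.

121 ms

Sorted: 842, 868, 884, 949, 1034, 1070, 1089, 1100, 1181, 1356, 1362 → median = 1070
|x − 1070|: 292, 19, 30, 186, 0, 36, 111, 202, 286, 228, 121
Sorted deviations: 0, 19, 30, 36, 111, 121, 186, 202, 228, 286, 292 → MAD = 121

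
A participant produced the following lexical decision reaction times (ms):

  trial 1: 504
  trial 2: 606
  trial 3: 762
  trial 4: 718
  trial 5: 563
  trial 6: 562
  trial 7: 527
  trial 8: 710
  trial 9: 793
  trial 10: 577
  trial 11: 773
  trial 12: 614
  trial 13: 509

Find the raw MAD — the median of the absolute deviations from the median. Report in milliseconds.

Sorted: 504, 509, 527, 562, 563, 577, 606, 614, 710, 718, 762, 773, 793 → median = 606
|x − 606|: 102, 0, 156, 112, 43, 44, 79, 104, 187, 29, 167, 8, 97
Sorted deviations: 0, 8, 29, 43, 44, 79, 97, 102, 104, 112, 156, 167, 187 → MAD = 97

97 ms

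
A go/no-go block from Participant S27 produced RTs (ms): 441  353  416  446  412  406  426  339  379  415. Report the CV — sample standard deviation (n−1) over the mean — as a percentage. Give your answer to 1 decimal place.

8.8%

n = 10, Σ = 4033, M = 403.3000
Σ(x−M)² = 11396.100; s = √(11396.100/9) = 35.5842
CV = 35.5842 / 403.3000 = 0.08823 = 8.823%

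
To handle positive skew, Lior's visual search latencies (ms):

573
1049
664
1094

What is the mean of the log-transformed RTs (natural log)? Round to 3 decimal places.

6.701

ln(RT): 6.3509, 6.9556, 6.4983, 6.9976
Σ ln(RT) = 26.8024
Mean = 26.8024/4 = 6.70059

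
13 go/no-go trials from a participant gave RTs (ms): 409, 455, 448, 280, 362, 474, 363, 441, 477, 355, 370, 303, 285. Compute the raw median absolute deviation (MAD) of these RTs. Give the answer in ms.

71 ms

Sorted: 280, 285, 303, 355, 362, 363, 370, 409, 441, 448, 455, 474, 477 → median = 370
|x − 370|: 39, 85, 78, 90, 8, 104, 7, 71, 107, 15, 0, 67, 85
Sorted deviations: 0, 7, 8, 15, 39, 67, 71, 78, 85, 85, 90, 104, 107 → MAD = 71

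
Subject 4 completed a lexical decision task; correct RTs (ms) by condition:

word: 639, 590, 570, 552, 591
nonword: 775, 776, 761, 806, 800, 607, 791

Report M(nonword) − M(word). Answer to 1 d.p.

171.0 ms

M(word) = 2942/5 = 588.400
M(nonword) = 5316/7 = 759.429
Difference = 759.429 − 588.400 = 171.029 ms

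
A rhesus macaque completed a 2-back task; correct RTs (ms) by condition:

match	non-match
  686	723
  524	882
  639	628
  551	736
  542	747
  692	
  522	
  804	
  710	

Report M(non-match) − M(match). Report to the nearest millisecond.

113 ms

M(match) = 5670/9 = 630.000
M(non-match) = 3716/5 = 743.200
Difference = 743.200 − 630.000 = 113.200 ms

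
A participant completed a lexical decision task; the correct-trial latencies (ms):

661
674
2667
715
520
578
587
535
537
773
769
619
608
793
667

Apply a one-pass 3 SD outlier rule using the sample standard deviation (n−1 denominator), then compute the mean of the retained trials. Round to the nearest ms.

645 ms

n = 15, ΣRT = 11703, M = 780.200
Σ(x−M)² = 3923730.40; s = √(3923730.40/14) = 529.402
Cutoffs: 780.200 ± 3·529.402 → [-808.0, 2368.4]
Outside: 2667 → excluded.
Retained (n=14): Σ = 9036, mean = 9036/14 = 645.429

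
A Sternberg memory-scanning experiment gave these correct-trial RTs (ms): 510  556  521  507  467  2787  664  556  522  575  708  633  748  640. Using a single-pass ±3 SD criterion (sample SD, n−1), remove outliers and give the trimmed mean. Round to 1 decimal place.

n = 14, ΣRT = 10394, M = 742.429
Σ(x−M)² = 4590579.43; s = √(4590579.43/13) = 594.240
Cutoffs: 742.429 ± 3·594.240 → [-1040.3, 2525.1]
Outside: 2787 → excluded.
Retained (n=13): Σ = 7607, mean = 7607/13 = 585.154

585.2 ms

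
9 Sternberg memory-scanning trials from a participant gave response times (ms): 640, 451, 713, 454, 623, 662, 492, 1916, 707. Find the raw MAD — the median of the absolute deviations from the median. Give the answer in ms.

Sorted: 451, 454, 492, 623, 640, 662, 707, 713, 1916 → median = 640
|x − 640|: 0, 189, 73, 186, 17, 22, 148, 1276, 67
Sorted deviations: 0, 17, 22, 67, 73, 148, 186, 189, 1276 → MAD = 73

73 ms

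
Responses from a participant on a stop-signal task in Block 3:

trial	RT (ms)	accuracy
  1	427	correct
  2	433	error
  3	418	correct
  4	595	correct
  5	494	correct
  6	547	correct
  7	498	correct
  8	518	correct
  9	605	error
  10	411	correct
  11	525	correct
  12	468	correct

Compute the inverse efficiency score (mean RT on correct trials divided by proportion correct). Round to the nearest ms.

Correct trials (n=10): 427, 418, 595, 494, 547, 498, 518, 411, 525, 468
Mean correct RT = 4901/10 = 490.1000 ms
Proportion correct = 10/12
IES = 490.1000 / (10/12) = 588.120 ms

588 ms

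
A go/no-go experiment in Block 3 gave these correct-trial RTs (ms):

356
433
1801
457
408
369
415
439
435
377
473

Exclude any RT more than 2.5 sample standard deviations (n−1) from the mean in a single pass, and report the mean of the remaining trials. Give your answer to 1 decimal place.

416.2 ms

n = 11, ΣRT = 5963, M = 542.091
Σ(x−M)² = 1756840.91; s = √(1756840.91/10) = 419.147
Cutoffs: 542.091 ± 2.5·419.147 → [-505.8, 1590.0]
Outside: 1801 → excluded.
Retained (n=10): Σ = 4162, mean = 4162/10 = 416.200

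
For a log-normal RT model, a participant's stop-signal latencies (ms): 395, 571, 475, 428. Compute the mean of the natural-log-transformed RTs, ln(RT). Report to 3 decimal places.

ln(RT): 5.9789, 6.3474, 6.1633, 6.0591
Σ ln(RT) = 24.5487
Mean = 24.5487/4 = 6.13718

6.137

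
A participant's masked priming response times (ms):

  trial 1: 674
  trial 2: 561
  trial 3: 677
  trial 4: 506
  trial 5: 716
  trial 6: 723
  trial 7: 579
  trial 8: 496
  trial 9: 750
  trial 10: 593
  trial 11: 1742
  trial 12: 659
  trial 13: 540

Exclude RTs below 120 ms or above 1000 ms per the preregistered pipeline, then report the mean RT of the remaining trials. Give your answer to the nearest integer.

623 ms

Excluded: 1742
Retained (n=12): Σ = 7474
Mean = 7474/12 = 622.8333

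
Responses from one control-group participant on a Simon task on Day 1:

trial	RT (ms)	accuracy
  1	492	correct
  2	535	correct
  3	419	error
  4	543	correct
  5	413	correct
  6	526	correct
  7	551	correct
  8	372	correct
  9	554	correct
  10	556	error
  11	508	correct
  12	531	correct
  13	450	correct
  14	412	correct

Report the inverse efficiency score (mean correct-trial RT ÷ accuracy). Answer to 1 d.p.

Correct trials (n=12): 492, 535, 543, 413, 526, 551, 372, 554, 508, 531, 450, 412
Mean correct RT = 5887/12 = 490.5833 ms
Proportion correct = 12/14
IES = 490.5833 / (12/14) = 572.347 ms

572.3 ms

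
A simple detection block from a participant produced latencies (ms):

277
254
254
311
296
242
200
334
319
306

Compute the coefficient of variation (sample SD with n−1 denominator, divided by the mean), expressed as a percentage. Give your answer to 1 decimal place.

14.9%

n = 10, Σ = 2793, M = 279.3000
Σ(x−M)² = 15530.100; s = √(15530.100/9) = 41.5399
CV = 41.5399 / 279.3000 = 0.14873 = 14.873%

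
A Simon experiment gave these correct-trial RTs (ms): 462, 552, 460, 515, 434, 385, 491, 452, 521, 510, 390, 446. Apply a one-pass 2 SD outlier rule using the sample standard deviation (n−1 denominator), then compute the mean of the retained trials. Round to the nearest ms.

n = 12, ΣRT = 5618, M = 468.167
Σ(x−M)² = 29335.67; s = √(29335.67/11) = 51.642
Cutoffs: 468.167 ± 2·51.642 → [364.9, 571.5]
No RTs fall outside the cutoffs; all 12 retained. Mean = 5618/12 = 468.167

468 ms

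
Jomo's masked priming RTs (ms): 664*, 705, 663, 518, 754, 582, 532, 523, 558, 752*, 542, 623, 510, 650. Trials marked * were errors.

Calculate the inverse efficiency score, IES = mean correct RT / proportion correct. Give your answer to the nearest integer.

Correct trials (n=12): 705, 663, 518, 754, 582, 532, 523, 558, 542, 623, 510, 650
Mean correct RT = 7160/12 = 596.6667 ms
Proportion correct = 12/14
IES = 596.6667 / (12/14) = 696.111 ms

696 ms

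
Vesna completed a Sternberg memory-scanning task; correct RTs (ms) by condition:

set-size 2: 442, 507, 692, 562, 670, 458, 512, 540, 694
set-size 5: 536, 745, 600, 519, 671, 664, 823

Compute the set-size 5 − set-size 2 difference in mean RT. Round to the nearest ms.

87 ms

M(set-size 2) = 5077/9 = 564.111
M(set-size 5) = 4558/7 = 651.143
Difference = 651.143 − 564.111 = 87.032 ms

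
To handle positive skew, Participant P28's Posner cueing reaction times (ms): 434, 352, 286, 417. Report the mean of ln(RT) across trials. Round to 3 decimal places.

5.906

ln(RT): 6.0730, 5.8636, 5.6560, 6.0331
Σ ln(RT) = 23.6258
Mean = 23.6258/4 = 5.90644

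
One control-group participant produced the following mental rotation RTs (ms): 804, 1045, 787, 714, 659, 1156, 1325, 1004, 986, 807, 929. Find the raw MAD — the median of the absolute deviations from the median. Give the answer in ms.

125 ms

Sorted: 659, 714, 787, 804, 807, 929, 986, 1004, 1045, 1156, 1325 → median = 929
|x − 929|: 125, 116, 142, 215, 270, 227, 396, 75, 57, 122, 0
Sorted deviations: 0, 57, 75, 116, 122, 125, 142, 215, 227, 270, 396 → MAD = 125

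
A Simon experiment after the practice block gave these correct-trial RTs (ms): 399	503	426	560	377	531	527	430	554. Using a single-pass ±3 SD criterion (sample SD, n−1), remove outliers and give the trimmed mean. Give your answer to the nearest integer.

479 ms

n = 9, ΣRT = 4307, M = 478.556
Σ(x−M)² = 39782.22; s = √(39782.22/8) = 70.518
Cutoffs: 478.556 ± 3·70.518 → [267.0, 690.1]
No RTs fall outside the cutoffs; all 9 retained. Mean = 4307/9 = 478.556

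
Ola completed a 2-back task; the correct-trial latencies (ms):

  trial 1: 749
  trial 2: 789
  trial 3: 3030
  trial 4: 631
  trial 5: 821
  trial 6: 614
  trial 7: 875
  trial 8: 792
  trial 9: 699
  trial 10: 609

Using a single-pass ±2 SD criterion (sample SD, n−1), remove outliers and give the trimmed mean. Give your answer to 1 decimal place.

n = 10, ΣRT = 9609, M = 960.900
Σ(x−M)² = 4832702.90; s = √(4832702.90/9) = 732.780
Cutoffs: 960.900 ± 2·732.780 → [-504.7, 2426.5]
Outside: 3030 → excluded.
Retained (n=9): Σ = 6579, mean = 6579/9 = 731.000

731.0 ms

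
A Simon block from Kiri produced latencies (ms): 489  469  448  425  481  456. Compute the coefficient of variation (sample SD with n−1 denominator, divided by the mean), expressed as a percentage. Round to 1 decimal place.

n = 6, Σ = 2768, M = 461.3333
Σ(x−M)² = 2737.333; s = √(2737.333/5) = 23.3980
CV = 23.3980 / 461.3333 = 0.05072 = 5.072%

5.1%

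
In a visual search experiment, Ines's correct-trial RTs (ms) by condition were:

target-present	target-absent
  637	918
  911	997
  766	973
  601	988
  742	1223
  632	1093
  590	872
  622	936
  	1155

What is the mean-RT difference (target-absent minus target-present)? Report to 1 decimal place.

329.6 ms

M(target-present) = 5501/8 = 687.625
M(target-absent) = 9155/9 = 1017.222
Difference = 1017.222 − 687.625 = 329.597 ms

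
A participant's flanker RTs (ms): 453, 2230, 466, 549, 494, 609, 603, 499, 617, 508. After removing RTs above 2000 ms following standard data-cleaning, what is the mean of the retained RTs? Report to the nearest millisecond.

533 ms

Excluded: 2230
Retained (n=9): Σ = 4798
Mean = 4798/9 = 533.1111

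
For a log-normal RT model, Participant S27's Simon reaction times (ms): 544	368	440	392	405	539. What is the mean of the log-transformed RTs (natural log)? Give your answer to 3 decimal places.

ln(RT): 6.2989, 5.9081, 6.0868, 5.9713, 6.0039, 6.2897
Σ ln(RT) = 36.5587
Mean = 36.5587/6 = 6.09311

6.093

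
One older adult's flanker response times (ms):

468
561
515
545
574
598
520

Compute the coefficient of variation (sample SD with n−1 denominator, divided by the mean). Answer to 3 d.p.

n = 7, Σ = 3781, M = 540.1429
Σ(x−M)² = 11194.857; s = √(11194.857/6) = 43.1950
CV = 43.1950 / 540.1429 = 0.07997

0.080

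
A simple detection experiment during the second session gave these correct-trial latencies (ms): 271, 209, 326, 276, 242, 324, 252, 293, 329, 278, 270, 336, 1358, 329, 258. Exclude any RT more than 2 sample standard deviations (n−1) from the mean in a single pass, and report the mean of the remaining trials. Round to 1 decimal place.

285.2 ms

n = 15, ΣRT = 5351, M = 356.733
Σ(x−M)² = 1093876.93; s = √(1093876.93/14) = 279.525
Cutoffs: 356.733 ± 2·279.525 → [-202.3, 915.8]
Outside: 1358 → excluded.
Retained (n=14): Σ = 3993, mean = 3993/14 = 285.214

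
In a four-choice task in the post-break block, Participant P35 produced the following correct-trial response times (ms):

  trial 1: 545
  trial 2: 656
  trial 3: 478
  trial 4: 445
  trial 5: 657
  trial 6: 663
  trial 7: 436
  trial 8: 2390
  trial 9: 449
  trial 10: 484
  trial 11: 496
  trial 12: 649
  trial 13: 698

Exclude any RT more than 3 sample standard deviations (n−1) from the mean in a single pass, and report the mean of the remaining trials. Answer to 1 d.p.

554.7 ms

n = 13, ΣRT = 9046, M = 695.846
Σ(x−M)² = 3222937.69; s = √(3222937.69/12) = 518.245
Cutoffs: 695.846 ± 3·518.245 → [-858.9, 2250.6]
Outside: 2390 → excluded.
Retained (n=12): Σ = 6656, mean = 6656/12 = 554.667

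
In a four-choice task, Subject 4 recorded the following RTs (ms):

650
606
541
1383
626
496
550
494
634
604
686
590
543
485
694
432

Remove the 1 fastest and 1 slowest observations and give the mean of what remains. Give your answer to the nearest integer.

Sorted: 432, 485, 494, 496, 541, 543, 550, 590, 604, 606, 626, 634, 650, 686, 694, 1383
Drop lowest 1 (432) and highest 1 (1383)
Remaining (n=14): Σ = 8199, mean = 8199/14 = 585.643

586 ms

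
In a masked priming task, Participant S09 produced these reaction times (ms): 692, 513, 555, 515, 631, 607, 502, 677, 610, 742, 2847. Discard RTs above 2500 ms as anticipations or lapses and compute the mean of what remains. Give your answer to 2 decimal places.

Excluded: 2847
Retained (n=10): Σ = 6044
Mean = 6044/10 = 604.4000

604.40 ms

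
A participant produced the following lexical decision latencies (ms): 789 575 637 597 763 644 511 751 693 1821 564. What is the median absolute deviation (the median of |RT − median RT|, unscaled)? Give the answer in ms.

80 ms

Sorted: 511, 564, 575, 597, 637, 644, 693, 751, 763, 789, 1821 → median = 644
|x − 644|: 145, 69, 7, 47, 119, 0, 133, 107, 49, 1177, 80
Sorted deviations: 0, 7, 47, 49, 69, 80, 107, 119, 133, 145, 1177 → MAD = 80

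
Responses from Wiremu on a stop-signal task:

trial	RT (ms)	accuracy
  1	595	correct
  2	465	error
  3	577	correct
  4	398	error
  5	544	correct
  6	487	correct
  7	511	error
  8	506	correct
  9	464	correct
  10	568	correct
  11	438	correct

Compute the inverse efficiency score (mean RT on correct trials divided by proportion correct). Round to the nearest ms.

Correct trials (n=8): 595, 577, 544, 487, 506, 464, 568, 438
Mean correct RT = 4179/8 = 522.3750 ms
Proportion correct = 8/11
IES = 522.3750 / (8/11) = 718.266 ms

718 ms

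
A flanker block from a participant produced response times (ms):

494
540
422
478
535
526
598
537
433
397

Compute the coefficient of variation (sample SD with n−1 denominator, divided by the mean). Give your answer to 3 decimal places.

0.128

n = 10, Σ = 4960, M = 496.0000
Σ(x−M)² = 36016.000; s = √(36016.000/9) = 63.2596
CV = 63.2596 / 496.0000 = 0.12754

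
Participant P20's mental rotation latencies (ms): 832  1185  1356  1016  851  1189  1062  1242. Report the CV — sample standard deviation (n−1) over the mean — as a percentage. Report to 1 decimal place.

n = 8, Σ = 8733, M = 1091.6250
Σ(x−M)² = 242609.875; s = √(242609.875/7) = 186.1681
CV = 186.1681 / 1091.6250 = 0.17054 = 17.054%

17.1%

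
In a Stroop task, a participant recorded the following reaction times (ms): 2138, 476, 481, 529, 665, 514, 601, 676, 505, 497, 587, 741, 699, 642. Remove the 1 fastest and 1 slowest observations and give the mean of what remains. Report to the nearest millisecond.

595 ms

Sorted: 476, 481, 497, 505, 514, 529, 587, 601, 642, 665, 676, 699, 741, 2138
Drop lowest 1 (476) and highest 1 (2138)
Remaining (n=12): Σ = 7137, mean = 7137/12 = 594.750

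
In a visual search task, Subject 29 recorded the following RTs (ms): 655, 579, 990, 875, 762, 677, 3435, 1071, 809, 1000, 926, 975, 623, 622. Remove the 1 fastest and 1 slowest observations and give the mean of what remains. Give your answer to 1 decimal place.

Sorted: 579, 622, 623, 655, 677, 762, 809, 875, 926, 975, 990, 1000, 1071, 3435
Drop lowest 1 (579) and highest 1 (3435)
Remaining (n=12): Σ = 9985, mean = 9985/12 = 832.083

832.1 ms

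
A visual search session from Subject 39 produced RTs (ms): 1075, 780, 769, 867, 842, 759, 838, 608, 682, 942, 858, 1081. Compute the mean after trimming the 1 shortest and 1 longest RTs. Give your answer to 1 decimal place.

841.2 ms

Sorted: 608, 682, 759, 769, 780, 838, 842, 858, 867, 942, 1075, 1081
Drop lowest 1 (608) and highest 1 (1081)
Remaining (n=10): Σ = 8412, mean = 8412/10 = 841.200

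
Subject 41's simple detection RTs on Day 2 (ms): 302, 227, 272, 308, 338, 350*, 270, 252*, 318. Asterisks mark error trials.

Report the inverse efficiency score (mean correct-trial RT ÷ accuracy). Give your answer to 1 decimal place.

Correct trials (n=7): 302, 227, 272, 308, 338, 270, 318
Mean correct RT = 2035/7 = 290.7143 ms
Proportion correct = 7/9
IES = 290.7143 / (7/9) = 373.776 ms

373.8 ms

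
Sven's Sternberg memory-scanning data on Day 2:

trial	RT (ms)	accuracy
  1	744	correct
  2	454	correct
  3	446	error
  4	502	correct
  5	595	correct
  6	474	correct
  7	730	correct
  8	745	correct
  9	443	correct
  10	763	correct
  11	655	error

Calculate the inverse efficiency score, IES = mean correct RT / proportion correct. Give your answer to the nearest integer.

740 ms

Correct trials (n=9): 744, 454, 502, 595, 474, 730, 745, 443, 763
Mean correct RT = 5450/9 = 605.5556 ms
Proportion correct = 9/11
IES = 605.5556 / (9/11) = 740.123 ms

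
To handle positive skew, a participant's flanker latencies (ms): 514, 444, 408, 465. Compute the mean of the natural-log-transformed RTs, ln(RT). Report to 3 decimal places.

6.123

ln(RT): 6.2422, 6.0958, 6.0113, 6.1420
Σ ln(RT) = 24.4914
Mean = 24.4914/4 = 6.12284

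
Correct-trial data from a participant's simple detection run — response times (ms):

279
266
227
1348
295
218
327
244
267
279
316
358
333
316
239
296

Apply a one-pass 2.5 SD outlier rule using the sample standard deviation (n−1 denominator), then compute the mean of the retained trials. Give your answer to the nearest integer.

n = 16, ΣRT = 5608, M = 350.500
Σ(x−M)² = 1085272.00; s = √(1085272.00/15) = 268.982
Cutoffs: 350.500 ± 2.5·268.982 → [-322.0, 1023.0]
Outside: 1348 → excluded.
Retained (n=15): Σ = 4260, mean = 4260/15 = 284.000

284 ms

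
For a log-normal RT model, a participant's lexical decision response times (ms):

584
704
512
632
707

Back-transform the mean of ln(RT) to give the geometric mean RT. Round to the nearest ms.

ln(RT): 6.3699, 6.5568, 6.2383, 6.4489, 6.5610
Mean ln(RT) = 32.1749/5 = 6.43498
Geometric mean = exp(6.43498) = 623.27 ms

623 ms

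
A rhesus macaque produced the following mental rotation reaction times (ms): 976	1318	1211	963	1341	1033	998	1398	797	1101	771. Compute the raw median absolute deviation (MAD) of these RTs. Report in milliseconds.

178 ms

Sorted: 771, 797, 963, 976, 998, 1033, 1101, 1211, 1318, 1341, 1398 → median = 1033
|x − 1033|: 57, 285, 178, 70, 308, 0, 35, 365, 236, 68, 262
Sorted deviations: 0, 35, 57, 68, 70, 178, 236, 262, 285, 308, 365 → MAD = 178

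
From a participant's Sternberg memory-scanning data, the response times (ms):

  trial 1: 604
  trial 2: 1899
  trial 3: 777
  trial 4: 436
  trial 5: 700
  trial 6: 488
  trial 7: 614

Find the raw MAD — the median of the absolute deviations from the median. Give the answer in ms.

126 ms

Sorted: 436, 488, 604, 614, 700, 777, 1899 → median = 614
|x − 614|: 10, 1285, 163, 178, 86, 126, 0
Sorted deviations: 0, 10, 86, 126, 163, 178, 1285 → MAD = 126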